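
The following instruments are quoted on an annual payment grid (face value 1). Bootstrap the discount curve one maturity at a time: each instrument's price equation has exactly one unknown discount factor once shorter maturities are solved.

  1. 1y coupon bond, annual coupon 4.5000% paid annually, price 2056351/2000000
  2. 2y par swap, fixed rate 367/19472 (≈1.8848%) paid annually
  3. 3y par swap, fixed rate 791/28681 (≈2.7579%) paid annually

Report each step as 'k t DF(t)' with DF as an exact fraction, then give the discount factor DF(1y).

step 1 [1y] bond c/1=9/200: DF=(2056351/2000000 − 9/200·(0))/(1+9/200) = 9839/10000 ≈ 0.983900
step 2 [2y] swap r/1=367/19472: DF=(1 − 367/19472·(0.983900))/(1+367/19472) = 9633/10000 ≈ 0.963300
step 3 [3y] swap r/1=791/28681: DF=(1 − 791/28681·(0.983900+0.963300))/(1+791/28681) = 9209/10000 ≈ 0.920900

1 1 9839/10000
2 2 9633/10000
3 3 9209/10000
DF(1y) = 9839/10000 ≈ 0.983900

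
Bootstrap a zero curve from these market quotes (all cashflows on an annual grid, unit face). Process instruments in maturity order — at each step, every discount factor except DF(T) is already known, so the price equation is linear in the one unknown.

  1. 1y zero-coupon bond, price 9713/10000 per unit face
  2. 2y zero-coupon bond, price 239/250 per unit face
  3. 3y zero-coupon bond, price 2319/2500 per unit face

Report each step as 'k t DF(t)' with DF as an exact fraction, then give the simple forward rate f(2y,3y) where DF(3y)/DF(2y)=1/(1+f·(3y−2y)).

step 1 [1y] zero: DF = P = 9713/10000 ≈ 0.971300
step 2 [2y] zero: DF = P = 239/250 ≈ 0.956000
step 3 [3y] zero: DF = P = 2319/2500 ≈ 0.927600

1 1 9713/10000
2 2 239/250
3 3 2319/2500
f(2y,3y) = ((239/250)/(2319/2500) − 1)/(1) = 71/2319 ≈ 3.0617%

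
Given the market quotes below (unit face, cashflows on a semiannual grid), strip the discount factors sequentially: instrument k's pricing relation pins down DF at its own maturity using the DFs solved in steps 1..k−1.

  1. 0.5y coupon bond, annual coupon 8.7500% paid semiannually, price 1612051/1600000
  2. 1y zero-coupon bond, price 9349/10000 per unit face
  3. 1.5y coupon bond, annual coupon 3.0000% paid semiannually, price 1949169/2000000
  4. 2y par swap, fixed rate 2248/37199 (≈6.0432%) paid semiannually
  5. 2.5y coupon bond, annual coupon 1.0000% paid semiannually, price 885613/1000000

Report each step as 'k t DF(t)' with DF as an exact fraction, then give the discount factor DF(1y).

1 1/2 9653/10000
2 1 9349/10000
3 3/2 9321/10000
4 2 2219/2500
5 5/2 8627/10000
DF(1y) = 9349/10000 ≈ 0.934900

step 1 [0.5y] bond c/2=7/160: DF=(1612051/1600000 − 7/160·(0))/(1+7/160) = 9653/10000 ≈ 0.965300
step 2 [1y] zero: DF = P = 9349/10000 ≈ 0.934900
step 3 [1.5y] bond c/2=3/200: DF=(1949169/2000000 − 3/200·(0.965300+0.934900))/(1+3/200) = 9321/10000 ≈ 0.932100
step 4 [2y] swap r/2=1124/37199: DF=(1 − 1124/37199·(0.965300+0.934900+0.932100))/(1+1124/37199) = 2219/2500 ≈ 0.887600
step 5 [2.5y] bond c/2=1/200: DF=(885613/1000000 − 1/200·(0.965300+0.934900+0.932100+0.887600))/(1+1/200) = 8627/10000 ≈ 0.862700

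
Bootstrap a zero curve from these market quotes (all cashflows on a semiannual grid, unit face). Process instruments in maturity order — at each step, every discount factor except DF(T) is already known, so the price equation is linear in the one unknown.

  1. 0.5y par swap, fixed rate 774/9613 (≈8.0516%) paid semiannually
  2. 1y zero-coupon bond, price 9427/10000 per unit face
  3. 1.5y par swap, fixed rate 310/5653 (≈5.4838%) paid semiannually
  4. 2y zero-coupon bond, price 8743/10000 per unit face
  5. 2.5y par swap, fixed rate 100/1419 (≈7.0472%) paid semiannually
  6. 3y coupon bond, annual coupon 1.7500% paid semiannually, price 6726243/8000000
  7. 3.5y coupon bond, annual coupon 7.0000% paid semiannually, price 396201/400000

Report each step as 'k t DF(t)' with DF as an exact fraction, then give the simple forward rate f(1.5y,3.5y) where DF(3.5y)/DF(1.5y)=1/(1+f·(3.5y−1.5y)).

step 1 [0.5y] swap r/2=387/9613: DF=(1 − 387/9613·(0))/(1+387/9613) = 9613/10000 ≈ 0.961300
step 2 [1y] zero: DF = P = 9427/10000 ≈ 0.942700
step 3 [1.5y] swap r/2=155/5653: DF=(1 − 155/5653·(0.961300+0.942700))/(1+155/5653) = 369/400 ≈ 0.922500
step 4 [2y] zero: DF = P = 8743/10000 ≈ 0.874300
step 5 [2.5y] swap r/2=50/1419: DF=(1 − 50/1419·(0.961300+0.942700+0.922500+0.874300))/(1+50/1419) = 21/25 ≈ 0.840000
step 6 [3y] bond c/2=7/800: DF=(6726243/8000000 − 7/800·(0.961300+0.942700+0.922500+0.874300+0.840000))/(1+7/800) = 7941/10000 ≈ 0.794100
step 7 [3.5y] bond c/2=7/200: DF=(396201/400000 − 7/200·(0.961300+0.942700+0.922500+0.874300+0.840000+0.794100))/(1+7/200) = 3883/5000 ≈ 0.776600

1 1/2 9613/10000
2 1 9427/10000
3 3/2 369/400
4 2 8743/10000
5 5/2 21/25
6 3 7941/10000
7 7/2 3883/5000
f(1.5y,3.5y) = ((369/400)/(3883/5000) − 1)/(2) = 1459/15532 ≈ 9.3935%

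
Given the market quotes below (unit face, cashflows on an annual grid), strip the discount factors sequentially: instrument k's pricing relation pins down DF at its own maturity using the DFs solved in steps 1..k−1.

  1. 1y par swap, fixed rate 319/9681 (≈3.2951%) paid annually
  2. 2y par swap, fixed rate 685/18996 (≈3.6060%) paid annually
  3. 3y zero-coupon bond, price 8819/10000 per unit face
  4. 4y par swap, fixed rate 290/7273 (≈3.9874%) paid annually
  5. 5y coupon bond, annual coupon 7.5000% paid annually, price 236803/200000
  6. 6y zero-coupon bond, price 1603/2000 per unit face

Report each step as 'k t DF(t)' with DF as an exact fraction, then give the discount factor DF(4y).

step 1 [1y] swap r/1=319/9681: DF=(1 − 319/9681·(0))/(1+319/9681) = 9681/10000 ≈ 0.968100
step 2 [2y] swap r/1=685/18996: DF=(1 − 685/18996·(0.968100))/(1+685/18996) = 1863/2000 ≈ 0.931500
step 3 [3y] zero: DF = P = 8819/10000 ≈ 0.881900
step 4 [4y] swap r/1=290/7273: DF=(1 − 290/7273·(0.968100+0.931500+0.881900))/(1+290/7273) = 171/200 ≈ 0.855000
step 5 [5y] bond c/1=3/40: DF=(236803/200000 − 3/40·(0.968100+0.931500+0.881900+0.855000))/(1+3/40) = 8477/10000 ≈ 0.847700
step 6 [6y] zero: DF = P = 1603/2000 ≈ 0.801500

1 1 9681/10000
2 2 1863/2000
3 3 8819/10000
4 4 171/200
5 5 8477/10000
6 6 1603/2000
DF(4y) = 171/200 ≈ 0.855000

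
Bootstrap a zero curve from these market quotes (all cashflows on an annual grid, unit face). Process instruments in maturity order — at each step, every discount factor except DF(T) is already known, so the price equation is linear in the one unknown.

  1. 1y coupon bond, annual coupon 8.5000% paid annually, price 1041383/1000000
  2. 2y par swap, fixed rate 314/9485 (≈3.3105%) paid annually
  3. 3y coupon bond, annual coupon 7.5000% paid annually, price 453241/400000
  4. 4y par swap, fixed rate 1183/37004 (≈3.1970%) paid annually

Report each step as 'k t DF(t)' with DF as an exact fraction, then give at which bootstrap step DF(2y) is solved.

step 1 [1y] bond c/1=17/200: DF=(1041383/1000000 − 17/200·(0))/(1+17/200) = 4799/5000 ≈ 0.959800
step 2 [2y] swap r/1=314/9485: DF=(1 − 314/9485·(0.959800))/(1+314/9485) = 2343/2500 ≈ 0.937200
step 3 [3y] bond c/1=3/40: DF=(453241/400000 − 3/40·(0.959800+0.937200))/(1+3/40) = 9217/10000 ≈ 0.921700
step 4 [4y] swap r/1=1183/37004: DF=(1 − 1183/37004·(0.959800+0.937200+0.921700))/(1+1183/37004) = 8817/10000 ≈ 0.881700

1 1 4799/5000
2 2 2343/2500
3 3 9217/10000
4 4 8817/10000
DF(2y) is solved at step 2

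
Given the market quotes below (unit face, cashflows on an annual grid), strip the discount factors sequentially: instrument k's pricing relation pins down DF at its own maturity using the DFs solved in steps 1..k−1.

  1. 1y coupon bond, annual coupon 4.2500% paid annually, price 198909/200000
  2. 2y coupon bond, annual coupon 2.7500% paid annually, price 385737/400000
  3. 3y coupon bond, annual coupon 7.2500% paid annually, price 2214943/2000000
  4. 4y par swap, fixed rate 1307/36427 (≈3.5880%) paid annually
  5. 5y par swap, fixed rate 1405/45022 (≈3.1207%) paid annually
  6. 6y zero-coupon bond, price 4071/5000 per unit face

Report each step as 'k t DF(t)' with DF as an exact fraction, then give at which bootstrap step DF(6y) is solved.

step 1 [1y] bond c/1=17/400: DF=(198909/200000 − 17/400·(0))/(1+17/400) = 477/500 ≈ 0.954000
step 2 [2y] bond c/1=11/400: DF=(385737/400000 − 11/400·(0.954000))/(1+11/400) = 913/1000 ≈ 0.913000
step 3 [3y] bond c/1=29/400: DF=(2214943/2000000 − 29/400·(0.954000+0.913000))/(1+29/400) = 1133/1250 ≈ 0.906400
step 4 [4y] swap r/1=1307/36427: DF=(1 − 1307/36427·(0.954000+0.913000+0.906400))/(1+1307/36427) = 8693/10000 ≈ 0.869300
step 5 [5y] swap r/1=1405/45022: DF=(1 − 1405/45022·(0.954000+0.913000+0.906400+0.869300))/(1+1405/45022) = 1719/2000 ≈ 0.859500
step 6 [6y] zero: DF = P = 4071/5000 ≈ 0.814200

1 1 477/500
2 2 913/1000
3 3 1133/1250
4 4 8693/10000
5 5 1719/2000
6 6 4071/5000
DF(6y) is solved at step 6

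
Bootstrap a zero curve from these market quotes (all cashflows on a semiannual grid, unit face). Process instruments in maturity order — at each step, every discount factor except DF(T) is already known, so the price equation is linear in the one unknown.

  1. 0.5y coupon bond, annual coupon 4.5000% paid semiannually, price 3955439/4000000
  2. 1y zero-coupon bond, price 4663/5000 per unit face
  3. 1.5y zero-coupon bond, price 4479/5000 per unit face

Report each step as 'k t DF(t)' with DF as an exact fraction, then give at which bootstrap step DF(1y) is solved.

1 1/2 9671/10000
2 1 4663/5000
3 3/2 4479/5000
DF(1y) is solved at step 2

step 1 [0.5y] bond c/2=9/400: DF=(3955439/4000000 − 9/400·(0))/(1+9/400) = 9671/10000 ≈ 0.967100
step 2 [1y] zero: DF = P = 4663/5000 ≈ 0.932600
step 3 [1.5y] zero: DF = P = 4479/5000 ≈ 0.895800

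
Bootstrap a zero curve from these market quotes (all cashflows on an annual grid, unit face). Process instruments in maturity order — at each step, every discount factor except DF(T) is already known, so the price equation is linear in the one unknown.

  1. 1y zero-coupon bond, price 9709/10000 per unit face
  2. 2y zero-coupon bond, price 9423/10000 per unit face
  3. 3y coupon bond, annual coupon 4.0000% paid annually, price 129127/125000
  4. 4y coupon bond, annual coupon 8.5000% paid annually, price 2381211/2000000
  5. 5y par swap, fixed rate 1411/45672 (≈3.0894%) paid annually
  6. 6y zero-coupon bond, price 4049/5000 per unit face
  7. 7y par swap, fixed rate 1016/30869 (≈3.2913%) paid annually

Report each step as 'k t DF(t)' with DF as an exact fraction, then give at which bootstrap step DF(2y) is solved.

step 1 [1y] zero: DF = P = 9709/10000 ≈ 0.970900
step 2 [2y] zero: DF = P = 9423/10000 ≈ 0.942300
step 3 [3y] bond c/1=1/25: DF=(129127/125000 − 1/25·(0.970900+0.942300))/(1+1/25) = 9197/10000 ≈ 0.919700
step 4 [4y] bond c/1=17/200: DF=(2381211/2000000 − 17/200·(0.970900+0.942300+0.919700))/(1+17/200) = 4377/5000 ≈ 0.875400
step 5 [5y] swap r/1=1411/45672: DF=(1 − 1411/45672·(0.970900+0.942300+0.919700+0.875400))/(1+1411/45672) = 8589/10000 ≈ 0.858900
step 6 [6y] zero: DF = P = 4049/5000 ≈ 0.809800
step 7 [7y] swap r/1=1016/30869: DF=(1 − 1016/30869·(0.970900+0.942300+0.919700+0.875400+0.858900+0.809800))/(1+1016/30869) = 498/625 ≈ 0.796800

1 1 9709/10000
2 2 9423/10000
3 3 9197/10000
4 4 4377/5000
5 5 8589/10000
6 6 4049/5000
7 7 498/625
DF(2y) is solved at step 2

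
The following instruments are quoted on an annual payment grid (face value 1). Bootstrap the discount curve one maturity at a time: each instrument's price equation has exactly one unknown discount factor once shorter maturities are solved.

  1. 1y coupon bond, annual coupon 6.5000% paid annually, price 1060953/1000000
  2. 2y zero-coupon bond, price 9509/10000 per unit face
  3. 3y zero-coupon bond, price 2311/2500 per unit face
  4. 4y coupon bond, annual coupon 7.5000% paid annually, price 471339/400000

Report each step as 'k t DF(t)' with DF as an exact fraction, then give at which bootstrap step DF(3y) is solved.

1 1 4981/5000
2 2 9509/10000
3 3 2311/2500
4 4 4479/5000
DF(3y) is solved at step 3

step 1 [1y] bond c/1=13/200: DF=(1060953/1000000 − 13/200·(0))/(1+13/200) = 4981/5000 ≈ 0.996200
step 2 [2y] zero: DF = P = 9509/10000 ≈ 0.950900
step 3 [3y] zero: DF = P = 2311/2500 ≈ 0.924400
step 4 [4y] bond c/1=3/40: DF=(471339/400000 − 3/40·(0.996200+0.950900+0.924400))/(1+3/40) = 4479/5000 ≈ 0.895800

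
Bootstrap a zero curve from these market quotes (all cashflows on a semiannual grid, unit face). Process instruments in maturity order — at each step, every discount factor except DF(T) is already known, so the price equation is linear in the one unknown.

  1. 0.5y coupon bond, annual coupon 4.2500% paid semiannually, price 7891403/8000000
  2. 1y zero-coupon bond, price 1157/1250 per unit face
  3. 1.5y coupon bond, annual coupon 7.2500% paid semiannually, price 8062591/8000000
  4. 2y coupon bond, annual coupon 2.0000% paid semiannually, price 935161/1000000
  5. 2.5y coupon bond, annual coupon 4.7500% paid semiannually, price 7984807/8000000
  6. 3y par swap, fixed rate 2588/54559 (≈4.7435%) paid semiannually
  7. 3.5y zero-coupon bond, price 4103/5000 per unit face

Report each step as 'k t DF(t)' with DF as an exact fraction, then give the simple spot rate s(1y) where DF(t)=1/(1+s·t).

1 1/2 9659/10000
2 1 1157/1250
3 3/2 1133/1250
4 2 4491/5000
5 5/2 2223/2500
6 3 4353/5000
7 7/2 4103/5000
s(1y) = (1/(1157/1250) − 1)/(1) = 93/1157 ≈ 8.0380%

step 1 [0.5y] bond c/2=17/800: DF=(7891403/8000000 − 17/800·(0))/(1+17/800) = 9659/10000 ≈ 0.965900
step 2 [1y] zero: DF = P = 1157/1250 ≈ 0.925600
step 3 [1.5y] bond c/2=29/800: DF=(8062591/8000000 − 29/800·(0.965900+0.925600))/(1+29/800) = 1133/1250 ≈ 0.906400
step 4 [2y] bond c/2=1/100: DF=(935161/1000000 − 1/100·(0.965900+0.925600+0.906400))/(1+1/100) = 4491/5000 ≈ 0.898200
step 5 [2.5y] bond c/2=19/800: DF=(7984807/8000000 − 19/800·(0.965900+0.925600+0.906400+0.898200))/(1+19/800) = 2223/2500 ≈ 0.889200
step 6 [3y] swap r/2=1294/54559: DF=(1 − 1294/54559·(0.965900+0.925600+0.906400+0.898200+0.889200))/(1+1294/54559) = 4353/5000 ≈ 0.870600
step 7 [3.5y] zero: DF = P = 4103/5000 ≈ 0.820600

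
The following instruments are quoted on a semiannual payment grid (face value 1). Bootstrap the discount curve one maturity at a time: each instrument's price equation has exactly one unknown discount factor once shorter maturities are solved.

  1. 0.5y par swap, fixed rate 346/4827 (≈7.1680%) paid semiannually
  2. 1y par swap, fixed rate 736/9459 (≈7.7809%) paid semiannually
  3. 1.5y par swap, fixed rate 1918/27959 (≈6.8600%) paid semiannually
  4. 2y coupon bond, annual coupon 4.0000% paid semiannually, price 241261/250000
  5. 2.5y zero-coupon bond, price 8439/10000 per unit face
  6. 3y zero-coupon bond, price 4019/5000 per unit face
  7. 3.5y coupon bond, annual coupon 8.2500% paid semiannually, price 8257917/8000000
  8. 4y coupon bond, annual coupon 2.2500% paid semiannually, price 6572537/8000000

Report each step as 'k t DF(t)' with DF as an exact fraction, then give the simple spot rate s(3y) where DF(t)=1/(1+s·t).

step 1 [0.5y] swap r/2=173/4827: DF=(1 − 173/4827·(0))/(1+173/4827) = 4827/5000 ≈ 0.965400
step 2 [1y] swap r/2=368/9459: DF=(1 − 368/9459·(0.965400))/(1+368/9459) = 579/625 ≈ 0.926400
step 3 [1.5y] swap r/2=959/27959: DF=(1 − 959/27959·(0.965400+0.926400))/(1+959/27959) = 9041/10000 ≈ 0.904100
step 4 [2y] bond c/2=1/50: DF=(241261/250000 − 1/50·(0.965400+0.926400+0.904100))/(1+1/50) = 8913/10000 ≈ 0.891300
step 5 [2.5y] zero: DF = P = 8439/10000 ≈ 0.843900
step 6 [3y] zero: DF = P = 4019/5000 ≈ 0.803800
step 7 [3.5y] bond c/2=33/800: DF=(8257917/8000000 − 33/800·(0.965400+0.926400+0.904100+0.891300+0.843900+0.803800))/(1+33/800) = 39/50 ≈ 0.780000
step 8 [4y] bond c/2=9/800: DF=(6572537/8000000 − 9/800·(0.965400+0.926400+0.904100+0.891300+0.843900+0.803800+0.780000))/(1+9/800) = 1861/2500 ≈ 0.744400

1 1/2 4827/5000
2 1 579/625
3 3/2 9041/10000
4 2 8913/10000
5 5/2 8439/10000
6 3 4019/5000
7 7/2 39/50
8 4 1861/2500
s(3y) = (1/(4019/5000) − 1)/(3) = 327/4019 ≈ 8.1364%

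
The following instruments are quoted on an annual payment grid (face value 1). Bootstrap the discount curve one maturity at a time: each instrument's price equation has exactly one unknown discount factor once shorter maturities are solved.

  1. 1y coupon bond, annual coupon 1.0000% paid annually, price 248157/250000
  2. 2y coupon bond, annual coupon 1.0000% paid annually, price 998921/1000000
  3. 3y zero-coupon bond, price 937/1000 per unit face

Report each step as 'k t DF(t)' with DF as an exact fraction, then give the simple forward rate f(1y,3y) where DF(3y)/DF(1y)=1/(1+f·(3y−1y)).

step 1 [1y] bond c/1=1/100: DF=(248157/250000 − 1/100·(0))/(1+1/100) = 2457/2500 ≈ 0.982800
step 2 [2y] bond c/1=1/100: DF=(998921/1000000 − 1/100·(0.982800))/(1+1/100) = 9793/10000 ≈ 0.979300
step 3 [3y] zero: DF = P = 937/1000 ≈ 0.937000

1 1 2457/2500
2 2 9793/10000
3 3 937/1000
f(1y,3y) = ((2457/2500)/(937/1000) − 1)/(2) = 229/9370 ≈ 2.4440%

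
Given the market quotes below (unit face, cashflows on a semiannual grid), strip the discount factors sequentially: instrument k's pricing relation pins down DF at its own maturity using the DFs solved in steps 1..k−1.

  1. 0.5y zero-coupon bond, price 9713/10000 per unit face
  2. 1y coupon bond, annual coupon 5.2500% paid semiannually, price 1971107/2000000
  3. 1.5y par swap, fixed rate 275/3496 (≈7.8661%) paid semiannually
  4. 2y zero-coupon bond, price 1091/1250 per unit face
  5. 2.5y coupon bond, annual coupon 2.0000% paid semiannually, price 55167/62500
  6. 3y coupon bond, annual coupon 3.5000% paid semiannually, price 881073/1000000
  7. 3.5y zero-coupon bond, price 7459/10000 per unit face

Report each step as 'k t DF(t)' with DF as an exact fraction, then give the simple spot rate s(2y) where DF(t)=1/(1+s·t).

1 1/2 9713/10000
2 1 1871/2000
3 3/2 89/100
4 2 1091/1250
5 5/2 1047/1250
6 3 1971/2500
7 7/2 7459/10000
s(2y) = (1/(1091/1250) − 1)/(2) = 159/2182 ≈ 7.2869%

step 1 [0.5y] zero: DF = P = 9713/10000 ≈ 0.971300
step 2 [1y] bond c/2=21/800: DF=(1971107/2000000 − 21/800·(0.971300))/(1+21/800) = 1871/2000 ≈ 0.935500
step 3 [1.5y] swap r/2=275/6992: DF=(1 − 275/6992·(0.971300+0.935500))/(1+275/6992) = 89/100 ≈ 0.890000
step 4 [2y] zero: DF = P = 1091/1250 ≈ 0.872800
step 5 [2.5y] bond c/2=1/100: DF=(55167/62500 − 1/100·(0.971300+0.935500+0.890000+0.872800))/(1+1/100) = 1047/1250 ≈ 0.837600
step 6 [3y] bond c/2=7/400: DF=(881073/1000000 − 7/400·(0.971300+0.935500+0.890000+0.872800+0.837600))/(1+7/400) = 1971/2500 ≈ 0.788400
step 7 [3.5y] zero: DF = P = 7459/10000 ≈ 0.745900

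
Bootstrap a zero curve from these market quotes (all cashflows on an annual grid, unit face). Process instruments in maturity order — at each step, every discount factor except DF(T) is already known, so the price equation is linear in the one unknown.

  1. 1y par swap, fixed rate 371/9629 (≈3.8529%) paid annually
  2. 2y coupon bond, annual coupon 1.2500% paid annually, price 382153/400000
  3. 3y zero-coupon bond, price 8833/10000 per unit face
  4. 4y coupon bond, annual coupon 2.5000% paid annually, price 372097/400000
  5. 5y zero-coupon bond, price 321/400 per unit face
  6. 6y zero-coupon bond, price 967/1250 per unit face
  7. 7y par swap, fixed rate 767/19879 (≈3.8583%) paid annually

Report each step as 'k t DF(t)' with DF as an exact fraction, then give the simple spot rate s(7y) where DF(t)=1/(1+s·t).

step 1 [1y] swap r/1=371/9629: DF=(1 − 371/9629·(0))/(1+371/9629) = 9629/10000 ≈ 0.962900
step 2 [2y] bond c/1=1/80: DF=(382153/400000 − 1/80·(0.962900))/(1+1/80) = 9317/10000 ≈ 0.931700
step 3 [3y] zero: DF = P = 8833/10000 ≈ 0.883300
step 4 [4y] bond c/1=1/40: DF=(372097/400000 − 1/40·(0.962900+0.931700+0.883300))/(1+1/40) = 4199/5000 ≈ 0.839800
step 5 [5y] zero: DF = P = 321/400 ≈ 0.802500
step 6 [6y] zero: DF = P = 967/1250 ≈ 0.773600
step 7 [7y] swap r/1=767/19879: DF=(1 − 767/19879·(0.962900+0.931700+0.883300+0.839800+0.802500+0.773600))/(1+767/19879) = 7699/10000 ≈ 0.769900

1 1 9629/10000
2 2 9317/10000
3 3 8833/10000
4 4 4199/5000
5 5 321/400
6 6 967/1250
7 7 7699/10000
s(7y) = (1/(7699/10000) − 1)/(7) = 2301/53893 ≈ 4.2696%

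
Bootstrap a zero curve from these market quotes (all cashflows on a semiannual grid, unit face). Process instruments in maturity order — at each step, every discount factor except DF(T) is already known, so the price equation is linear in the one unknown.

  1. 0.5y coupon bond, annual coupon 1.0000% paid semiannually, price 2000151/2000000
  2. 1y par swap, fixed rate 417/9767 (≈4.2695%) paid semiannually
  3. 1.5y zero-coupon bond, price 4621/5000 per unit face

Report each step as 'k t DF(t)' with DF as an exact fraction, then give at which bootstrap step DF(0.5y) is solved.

step 1 [0.5y] bond c/2=1/200: DF=(2000151/2000000 − 1/200·(0))/(1+1/200) = 9951/10000 ≈ 0.995100
step 2 [1y] swap r/2=417/19534: DF=(1 − 417/19534·(0.995100))/(1+417/19534) = 9583/10000 ≈ 0.958300
step 3 [1.5y] zero: DF = P = 4621/5000 ≈ 0.924200

1 1/2 9951/10000
2 1 9583/10000
3 3/2 4621/5000
DF(0.5y) is solved at step 1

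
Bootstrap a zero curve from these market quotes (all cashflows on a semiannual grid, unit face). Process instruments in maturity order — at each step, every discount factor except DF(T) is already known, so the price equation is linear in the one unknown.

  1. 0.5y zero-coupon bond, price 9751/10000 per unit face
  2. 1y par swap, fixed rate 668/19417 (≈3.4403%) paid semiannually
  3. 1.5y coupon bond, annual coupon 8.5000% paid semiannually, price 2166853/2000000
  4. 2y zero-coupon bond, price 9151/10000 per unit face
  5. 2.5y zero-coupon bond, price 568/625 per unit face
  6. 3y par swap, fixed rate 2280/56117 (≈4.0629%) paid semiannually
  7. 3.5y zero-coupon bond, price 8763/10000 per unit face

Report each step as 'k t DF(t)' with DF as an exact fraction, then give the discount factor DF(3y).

step 1 [0.5y] zero: DF = P = 9751/10000 ≈ 0.975100
step 2 [1y] swap r/2=334/19417: DF=(1 − 334/19417·(0.975100))/(1+334/19417) = 4833/5000 ≈ 0.966600
step 3 [1.5y] bond c/2=17/400: DF=(2166853/2000000 − 17/400·(0.975100+0.966600))/(1+17/400) = 9601/10000 ≈ 0.960100
step 4 [2y] zero: DF = P = 9151/10000 ≈ 0.915100
step 5 [2.5y] zero: DF = P = 568/625 ≈ 0.908800
step 6 [3y] swap r/2=1140/56117: DF=(1 − 1140/56117·(0.975100+0.966600+0.960100+0.915100+0.908800))/(1+1140/56117) = 443/500 ≈ 0.886000
step 7 [3.5y] zero: DF = P = 8763/10000 ≈ 0.876300

1 1/2 9751/10000
2 1 4833/5000
3 3/2 9601/10000
4 2 9151/10000
5 5/2 568/625
6 3 443/500
7 7/2 8763/10000
DF(3y) = 443/500 ≈ 0.886000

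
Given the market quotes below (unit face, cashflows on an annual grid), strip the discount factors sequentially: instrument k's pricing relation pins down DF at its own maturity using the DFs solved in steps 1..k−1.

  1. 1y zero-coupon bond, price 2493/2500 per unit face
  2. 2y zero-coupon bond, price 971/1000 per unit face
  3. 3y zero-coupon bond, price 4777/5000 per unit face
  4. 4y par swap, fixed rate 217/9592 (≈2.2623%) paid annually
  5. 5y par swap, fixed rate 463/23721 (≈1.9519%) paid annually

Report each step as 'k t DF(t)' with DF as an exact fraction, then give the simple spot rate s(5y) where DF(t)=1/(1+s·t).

step 1 [1y] zero: DF = P = 2493/2500 ≈ 0.997200
step 2 [2y] zero: DF = P = 971/1000 ≈ 0.971000
step 3 [3y] zero: DF = P = 4777/5000 ≈ 0.955400
step 4 [4y] swap r/1=217/9592: DF=(1 − 217/9592·(0.997200+0.971000+0.955400))/(1+217/9592) = 2283/2500 ≈ 0.913200
step 5 [5y] swap r/1=463/23721: DF=(1 − 463/23721·(0.997200+0.971000+0.955400+0.913200))/(1+463/23721) = 4537/5000 ≈ 0.907400

1 1 2493/2500
2 2 971/1000
3 3 4777/5000
4 4 2283/2500
5 5 4537/5000
s(5y) = (1/(4537/5000) − 1)/(5) = 463/22685 ≈ 2.0410%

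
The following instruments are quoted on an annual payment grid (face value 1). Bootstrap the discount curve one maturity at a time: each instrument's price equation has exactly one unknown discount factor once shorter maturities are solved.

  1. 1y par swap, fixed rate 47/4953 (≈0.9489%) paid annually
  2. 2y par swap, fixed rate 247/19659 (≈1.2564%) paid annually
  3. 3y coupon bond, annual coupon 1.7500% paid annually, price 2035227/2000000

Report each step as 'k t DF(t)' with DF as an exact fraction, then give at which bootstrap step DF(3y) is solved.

1 1 4953/5000
2 2 9753/10000
3 3 9663/10000
DF(3y) is solved at step 3

step 1 [1y] swap r/1=47/4953: DF=(1 − 47/4953·(0))/(1+47/4953) = 4953/5000 ≈ 0.990600
step 2 [2y] swap r/1=247/19659: DF=(1 − 247/19659·(0.990600))/(1+247/19659) = 9753/10000 ≈ 0.975300
step 3 [3y] bond c/1=7/400: DF=(2035227/2000000 − 7/400·(0.990600+0.975300))/(1+7/400) = 9663/10000 ≈ 0.966300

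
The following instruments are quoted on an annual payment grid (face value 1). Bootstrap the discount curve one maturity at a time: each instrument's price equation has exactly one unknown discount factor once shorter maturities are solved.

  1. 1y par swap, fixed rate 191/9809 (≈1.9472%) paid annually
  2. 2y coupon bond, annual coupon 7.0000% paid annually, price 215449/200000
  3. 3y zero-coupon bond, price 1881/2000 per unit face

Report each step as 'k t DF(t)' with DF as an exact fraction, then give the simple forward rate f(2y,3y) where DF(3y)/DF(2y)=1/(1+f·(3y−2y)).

step 1 [1y] swap r/1=191/9809: DF=(1 − 191/9809·(0))/(1+191/9809) = 9809/10000 ≈ 0.980900
step 2 [2y] bond c/1=7/100: DF=(215449/200000 − 7/100·(0.980900))/(1+7/100) = 4713/5000 ≈ 0.942600
step 3 [3y] zero: DF = P = 1881/2000 ≈ 0.940500

1 1 9809/10000
2 2 4713/5000
3 3 1881/2000
f(2y,3y) = ((4713/5000)/(1881/2000) − 1)/(1) = 7/3135 ≈ 0.2233%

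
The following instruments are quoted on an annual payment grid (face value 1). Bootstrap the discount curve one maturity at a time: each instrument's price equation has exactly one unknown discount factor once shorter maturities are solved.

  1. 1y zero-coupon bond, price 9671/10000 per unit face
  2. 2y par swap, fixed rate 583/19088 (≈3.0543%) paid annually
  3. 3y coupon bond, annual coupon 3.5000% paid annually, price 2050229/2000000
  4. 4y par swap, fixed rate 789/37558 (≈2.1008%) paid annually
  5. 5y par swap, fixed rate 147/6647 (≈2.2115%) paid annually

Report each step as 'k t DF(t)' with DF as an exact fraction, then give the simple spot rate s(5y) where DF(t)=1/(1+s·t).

step 1 [1y] zero: DF = P = 9671/10000 ≈ 0.967100
step 2 [2y] swap r/1=583/19088: DF=(1 − 583/19088·(0.967100))/(1+583/19088) = 9417/10000 ≈ 0.941700
step 3 [3y] bond c/1=7/200: DF=(2050229/2000000 − 7/200·(0.967100+0.941700))/(1+7/200) = 9259/10000 ≈ 0.925900
step 4 [4y] swap r/1=789/37558: DF=(1 − 789/37558·(0.967100+0.941700+0.925900))/(1+789/37558) = 9211/10000 ≈ 0.921100
step 5 [5y] swap r/1=147/6647: DF=(1 − 147/6647·(0.967100+0.941700+0.925900+0.921100))/(1+147/6647) = 8971/10000 ≈ 0.897100

1 1 9671/10000
2 2 9417/10000
3 3 9259/10000
4 4 9211/10000
5 5 8971/10000
s(5y) = (1/(8971/10000) − 1)/(5) = 1029/44855 ≈ 2.2941%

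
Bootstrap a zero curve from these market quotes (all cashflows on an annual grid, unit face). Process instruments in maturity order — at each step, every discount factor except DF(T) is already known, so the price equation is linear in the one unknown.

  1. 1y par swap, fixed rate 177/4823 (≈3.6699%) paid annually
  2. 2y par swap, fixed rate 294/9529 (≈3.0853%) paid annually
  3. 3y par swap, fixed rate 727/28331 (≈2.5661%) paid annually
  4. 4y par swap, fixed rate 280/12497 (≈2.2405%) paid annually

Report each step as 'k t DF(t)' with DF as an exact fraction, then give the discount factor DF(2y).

1 1 4823/5000
2 2 2353/2500
3 3 9273/10000
4 4 229/250
DF(2y) = 2353/2500 ≈ 0.941200

step 1 [1y] swap r/1=177/4823: DF=(1 − 177/4823·(0))/(1+177/4823) = 4823/5000 ≈ 0.964600
step 2 [2y] swap r/1=294/9529: DF=(1 − 294/9529·(0.964600))/(1+294/9529) = 2353/2500 ≈ 0.941200
step 3 [3y] swap r/1=727/28331: DF=(1 − 727/28331·(0.964600+0.941200))/(1+727/28331) = 9273/10000 ≈ 0.927300
step 4 [4y] swap r/1=280/12497: DF=(1 − 280/12497·(0.964600+0.941200+0.927300))/(1+280/12497) = 229/250 ≈ 0.916000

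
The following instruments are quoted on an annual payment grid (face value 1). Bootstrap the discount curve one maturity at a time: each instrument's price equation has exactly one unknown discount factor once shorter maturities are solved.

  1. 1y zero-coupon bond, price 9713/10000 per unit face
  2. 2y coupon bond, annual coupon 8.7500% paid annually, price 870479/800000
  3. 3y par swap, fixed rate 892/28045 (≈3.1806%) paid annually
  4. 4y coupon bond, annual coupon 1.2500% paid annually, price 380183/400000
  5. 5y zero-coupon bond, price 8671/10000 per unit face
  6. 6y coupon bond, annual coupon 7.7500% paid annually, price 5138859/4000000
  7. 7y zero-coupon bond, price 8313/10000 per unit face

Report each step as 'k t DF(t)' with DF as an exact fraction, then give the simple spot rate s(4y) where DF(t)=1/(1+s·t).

step 1 [1y] zero: DF = P = 9713/10000 ≈ 0.971300
step 2 [2y] bond c/1=7/80: DF=(870479/800000 − 7/80·(0.971300))/(1+7/80) = 1153/1250 ≈ 0.922400
step 3 [3y] swap r/1=892/28045: DF=(1 − 892/28045·(0.971300+0.922400))/(1+892/28045) = 2277/2500 ≈ 0.910800
step 4 [4y] bond c/1=1/80: DF=(380183/400000 − 1/80·(0.971300+0.922400+0.910800))/(1+1/80) = 9041/10000 ≈ 0.904100
step 5 [5y] zero: DF = P = 8671/10000 ≈ 0.867100
step 6 [6y] bond c/1=31/400: DF=(5138859/4000000 − 31/400·(0.971300+0.922400+0.910800+0.904100+0.867100))/(1+31/400) = 1079/1250 ≈ 0.863200
step 7 [7y] zero: DF = P = 8313/10000 ≈ 0.831300

1 1 9713/10000
2 2 1153/1250
3 3 2277/2500
4 4 9041/10000
5 5 8671/10000
6 6 1079/1250
7 7 8313/10000
s(4y) = (1/(9041/10000) − 1)/(4) = 959/36164 ≈ 2.6518%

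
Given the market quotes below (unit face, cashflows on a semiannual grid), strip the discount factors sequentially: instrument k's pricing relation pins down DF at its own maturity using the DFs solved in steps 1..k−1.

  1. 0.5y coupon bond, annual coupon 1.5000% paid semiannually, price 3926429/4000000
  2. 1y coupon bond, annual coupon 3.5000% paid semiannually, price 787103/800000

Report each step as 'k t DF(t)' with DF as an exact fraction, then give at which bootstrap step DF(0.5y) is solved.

1 1/2 9743/10000
2 1 4751/5000
DF(0.5y) is solved at step 1

step 1 [0.5y] bond c/2=3/400: DF=(3926429/4000000 − 3/400·(0))/(1+3/400) = 9743/10000 ≈ 0.974300
step 2 [1y] bond c/2=7/400: DF=(787103/800000 − 7/400·(0.974300))/(1+7/400) = 4751/5000 ≈ 0.950200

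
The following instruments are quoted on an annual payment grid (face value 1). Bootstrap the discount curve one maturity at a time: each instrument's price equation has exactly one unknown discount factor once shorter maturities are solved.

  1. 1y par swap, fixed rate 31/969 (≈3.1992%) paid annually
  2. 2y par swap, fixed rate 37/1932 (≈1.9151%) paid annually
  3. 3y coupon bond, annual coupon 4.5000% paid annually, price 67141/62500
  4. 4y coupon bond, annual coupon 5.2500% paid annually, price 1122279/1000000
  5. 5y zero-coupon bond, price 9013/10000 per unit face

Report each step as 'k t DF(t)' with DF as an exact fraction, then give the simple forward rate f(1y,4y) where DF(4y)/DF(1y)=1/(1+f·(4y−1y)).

1 1 969/1000
2 2 963/1000
3 3 1181/1250
4 4 2307/2500
5 5 9013/10000
f(1y,4y) = ((969/1000)/(2307/2500) − 1)/(3) = 77/4614 ≈ 1.6688%

step 1 [1y] swap r/1=31/969: DF=(1 − 31/969·(0))/(1+31/969) = 969/1000 ≈ 0.969000
step 2 [2y] swap r/1=37/1932: DF=(1 − 37/1932·(0.969000))/(1+37/1932) = 963/1000 ≈ 0.963000
step 3 [3y] bond c/1=9/200: DF=(67141/62500 − 9/200·(0.969000+0.963000))/(1+9/200) = 1181/1250 ≈ 0.944800
step 4 [4y] bond c/1=21/400: DF=(1122279/1000000 − 21/400·(0.969000+0.963000+0.944800))/(1+21/400) = 2307/2500 ≈ 0.922800
step 5 [5y] zero: DF = P = 9013/10000 ≈ 0.901300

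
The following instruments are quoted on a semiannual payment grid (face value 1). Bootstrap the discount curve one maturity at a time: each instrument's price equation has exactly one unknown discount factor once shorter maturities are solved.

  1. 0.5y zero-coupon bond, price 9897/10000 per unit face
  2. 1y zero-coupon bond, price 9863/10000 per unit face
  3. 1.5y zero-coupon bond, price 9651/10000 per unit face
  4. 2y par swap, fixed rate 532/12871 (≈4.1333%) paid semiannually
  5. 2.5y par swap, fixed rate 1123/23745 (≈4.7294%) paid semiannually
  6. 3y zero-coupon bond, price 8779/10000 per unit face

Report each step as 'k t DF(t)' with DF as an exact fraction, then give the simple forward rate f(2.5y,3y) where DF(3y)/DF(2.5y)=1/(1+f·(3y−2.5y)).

step 1 [0.5y] zero: DF = P = 9897/10000 ≈ 0.989700
step 2 [1y] zero: DF = P = 9863/10000 ≈ 0.986300
step 3 [1.5y] zero: DF = P = 9651/10000 ≈ 0.965100
step 4 [2y] swap r/2=266/12871: DF=(1 − 266/12871·(0.989700+0.986300+0.965100))/(1+266/12871) = 4601/5000 ≈ 0.920200
step 5 [2.5y] swap r/2=1123/47490: DF=(1 − 1123/47490·(0.989700+0.986300+0.965100+0.920200))/(1+1123/47490) = 8877/10000 ≈ 0.887700
step 6 [3y] zero: DF = P = 8779/10000 ≈ 0.877900

1 1/2 9897/10000
2 1 9863/10000
3 3/2 9651/10000
4 2 4601/5000
5 5/2 8877/10000
6 3 8779/10000
f(2.5y,3y) = ((8877/10000)/(8779/10000) − 1)/(1/2) = 196/8779 ≈ 2.2326%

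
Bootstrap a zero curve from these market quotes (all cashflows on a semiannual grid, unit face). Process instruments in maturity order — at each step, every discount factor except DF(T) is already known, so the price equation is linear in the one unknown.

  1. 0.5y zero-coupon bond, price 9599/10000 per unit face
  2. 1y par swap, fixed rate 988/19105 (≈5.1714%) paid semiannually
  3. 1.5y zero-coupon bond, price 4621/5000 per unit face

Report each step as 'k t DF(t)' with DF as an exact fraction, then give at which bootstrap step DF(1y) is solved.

step 1 [0.5y] zero: DF = P = 9599/10000 ≈ 0.959900
step 2 [1y] swap r/2=494/19105: DF=(1 − 494/19105·(0.959900))/(1+494/19105) = 4753/5000 ≈ 0.950600
step 3 [1.5y] zero: DF = P = 4621/5000 ≈ 0.924200

1 1/2 9599/10000
2 1 4753/5000
3 3/2 4621/5000
DF(1y) is solved at step 2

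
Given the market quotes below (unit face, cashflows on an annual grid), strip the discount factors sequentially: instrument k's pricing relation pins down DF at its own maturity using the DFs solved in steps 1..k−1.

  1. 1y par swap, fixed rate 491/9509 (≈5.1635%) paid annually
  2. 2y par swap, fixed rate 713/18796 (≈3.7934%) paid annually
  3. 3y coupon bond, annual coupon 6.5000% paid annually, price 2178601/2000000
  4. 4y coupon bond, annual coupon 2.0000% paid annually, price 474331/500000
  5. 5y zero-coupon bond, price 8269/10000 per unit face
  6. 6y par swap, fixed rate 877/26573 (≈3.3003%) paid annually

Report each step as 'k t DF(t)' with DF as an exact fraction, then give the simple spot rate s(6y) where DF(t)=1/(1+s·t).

1 1 9509/10000
2 2 9287/10000
3 3 9081/10000
4 4 4377/5000
5 5 8269/10000
6 6 4123/5000
s(6y) = (1/(4123/5000) − 1)/(6) = 877/24738 ≈ 3.5452%

step 1 [1y] swap r/1=491/9509: DF=(1 − 491/9509·(0))/(1+491/9509) = 9509/10000 ≈ 0.950900
step 2 [2y] swap r/1=713/18796: DF=(1 − 713/18796·(0.950900))/(1+713/18796) = 9287/10000 ≈ 0.928700
step 3 [3y] bond c/1=13/200: DF=(2178601/2000000 − 13/200·(0.950900+0.928700))/(1+13/200) = 9081/10000 ≈ 0.908100
step 4 [4y] bond c/1=1/50: DF=(474331/500000 − 1/50·(0.950900+0.928700+0.908100))/(1+1/50) = 4377/5000 ≈ 0.875400
step 5 [5y] zero: DF = P = 8269/10000 ≈ 0.826900
step 6 [6y] swap r/1=877/26573: DF=(1 − 877/26573·(0.950900+0.928700+0.908100+0.875400+0.826900))/(1+877/26573) = 4123/5000 ≈ 0.824600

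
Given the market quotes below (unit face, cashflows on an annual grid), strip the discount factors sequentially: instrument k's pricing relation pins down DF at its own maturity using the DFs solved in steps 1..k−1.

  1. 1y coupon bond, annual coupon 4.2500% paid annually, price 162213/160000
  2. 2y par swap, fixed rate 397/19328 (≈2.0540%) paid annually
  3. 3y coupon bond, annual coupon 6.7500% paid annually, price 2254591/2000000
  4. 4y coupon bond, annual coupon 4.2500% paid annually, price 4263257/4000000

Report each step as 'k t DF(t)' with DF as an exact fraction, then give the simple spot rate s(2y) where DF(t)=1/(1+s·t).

step 1 [1y] bond c/1=17/400: DF=(162213/160000 − 17/400·(0))/(1+17/400) = 389/400 ≈ 0.972500
step 2 [2y] swap r/1=397/19328: DF=(1 − 397/19328·(0.972500))/(1+397/19328) = 9603/10000 ≈ 0.960300
step 3 [3y] bond c/1=27/400: DF=(2254591/2000000 − 27/400·(0.972500+0.960300))/(1+27/400) = 4669/5000 ≈ 0.933800
step 4 [4y] bond c/1=17/400: DF=(4263257/4000000 − 17/400·(0.972500+0.960300+0.933800))/(1+17/400) = 1811/2000 ≈ 0.905500

1 1 389/400
2 2 9603/10000
3 3 4669/5000
4 4 1811/2000
s(2y) = (1/(9603/10000) − 1)/(2) = 397/19206 ≈ 2.0671%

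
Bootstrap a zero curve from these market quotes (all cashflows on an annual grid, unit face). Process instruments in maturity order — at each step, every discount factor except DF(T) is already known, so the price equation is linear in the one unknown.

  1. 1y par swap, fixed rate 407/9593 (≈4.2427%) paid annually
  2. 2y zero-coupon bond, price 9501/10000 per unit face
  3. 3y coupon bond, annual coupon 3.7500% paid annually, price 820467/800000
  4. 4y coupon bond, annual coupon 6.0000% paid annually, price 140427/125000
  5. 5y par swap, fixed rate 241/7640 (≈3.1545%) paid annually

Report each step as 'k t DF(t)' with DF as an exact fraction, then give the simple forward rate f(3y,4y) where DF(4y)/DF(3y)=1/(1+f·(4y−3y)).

step 1 [1y] swap r/1=407/9593: DF=(1 − 407/9593·(0))/(1+407/9593) = 9593/10000 ≈ 0.959300
step 2 [2y] zero: DF = P = 9501/10000 ≈ 0.950100
step 3 [3y] bond c/1=3/80: DF=(820467/800000 − 3/80·(0.959300+0.950100))/(1+3/80) = 1839/2000 ≈ 0.919500
step 4 [4y] bond c/1=3/50: DF=(140427/125000 − 3/50·(0.959300+0.950100+0.919500))/(1+3/50) = 8997/10000 ≈ 0.899700
step 5 [5y] swap r/1=241/7640: DF=(1 − 241/7640·(0.959300+0.950100+0.919500+0.899700))/(1+241/7640) = 4277/5000 ≈ 0.855400

1 1 9593/10000
2 2 9501/10000
3 3 1839/2000
4 4 8997/10000
5 5 4277/5000
f(3y,4y) = ((1839/2000)/(8997/10000) − 1)/(1) = 66/2999 ≈ 2.2007%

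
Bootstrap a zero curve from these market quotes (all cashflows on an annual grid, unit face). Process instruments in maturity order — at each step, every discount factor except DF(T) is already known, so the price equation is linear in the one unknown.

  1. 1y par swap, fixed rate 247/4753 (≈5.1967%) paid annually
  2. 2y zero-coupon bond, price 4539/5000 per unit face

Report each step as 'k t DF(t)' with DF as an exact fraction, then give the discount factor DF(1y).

1 1 4753/5000
2 2 4539/5000
DF(1y) = 4753/5000 ≈ 0.950600

step 1 [1y] swap r/1=247/4753: DF=(1 − 247/4753·(0))/(1+247/4753) = 4753/5000 ≈ 0.950600
step 2 [2y] zero: DF = P = 4539/5000 ≈ 0.907800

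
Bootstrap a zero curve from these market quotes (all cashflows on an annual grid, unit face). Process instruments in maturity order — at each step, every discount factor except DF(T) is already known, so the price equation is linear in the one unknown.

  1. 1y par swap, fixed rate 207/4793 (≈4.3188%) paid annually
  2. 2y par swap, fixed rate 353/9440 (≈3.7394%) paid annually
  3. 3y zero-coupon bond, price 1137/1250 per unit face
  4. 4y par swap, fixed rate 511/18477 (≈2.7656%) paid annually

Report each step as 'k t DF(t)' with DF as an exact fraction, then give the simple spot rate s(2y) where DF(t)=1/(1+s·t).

1 1 4793/5000
2 2 4647/5000
3 3 1137/1250
4 4 4489/5000
s(2y) = (1/(4647/5000) − 1)/(2) = 353/9294 ≈ 3.7981%

step 1 [1y] swap r/1=207/4793: DF=(1 − 207/4793·(0))/(1+207/4793) = 4793/5000 ≈ 0.958600
step 2 [2y] swap r/1=353/9440: DF=(1 − 353/9440·(0.958600))/(1+353/9440) = 4647/5000 ≈ 0.929400
step 3 [3y] zero: DF = P = 1137/1250 ≈ 0.909600
step 4 [4y] swap r/1=511/18477: DF=(1 − 511/18477·(0.958600+0.929400+0.909600))/(1+511/18477) = 4489/5000 ≈ 0.897800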